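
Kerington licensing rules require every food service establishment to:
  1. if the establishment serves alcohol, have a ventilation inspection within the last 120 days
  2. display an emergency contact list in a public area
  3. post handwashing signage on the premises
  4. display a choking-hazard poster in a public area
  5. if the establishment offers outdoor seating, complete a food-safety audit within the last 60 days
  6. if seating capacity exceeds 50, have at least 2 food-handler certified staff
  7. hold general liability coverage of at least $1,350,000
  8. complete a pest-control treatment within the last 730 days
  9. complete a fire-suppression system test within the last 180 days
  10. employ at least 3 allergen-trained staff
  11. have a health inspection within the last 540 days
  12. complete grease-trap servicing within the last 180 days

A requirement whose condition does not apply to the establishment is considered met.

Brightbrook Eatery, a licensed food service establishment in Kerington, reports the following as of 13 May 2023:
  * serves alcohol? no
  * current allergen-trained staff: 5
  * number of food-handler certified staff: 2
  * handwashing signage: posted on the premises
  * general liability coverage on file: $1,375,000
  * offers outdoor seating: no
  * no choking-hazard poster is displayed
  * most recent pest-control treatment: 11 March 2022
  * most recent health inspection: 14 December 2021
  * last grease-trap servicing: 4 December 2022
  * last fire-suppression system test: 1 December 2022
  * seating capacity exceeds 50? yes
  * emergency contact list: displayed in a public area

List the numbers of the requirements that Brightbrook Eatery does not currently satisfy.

1. condition 'serves alcohol' does not hold → requirement n/a → met
2. emergency contact list present → met
3. handwashing signage present → met
4. choking-hazard poster absent → not met
5. condition 'offers outdoor seating' does not hold → requirement n/a → met
6. condition 'seating capacity exceeds 50' holds; food-handler certified staff 2 ≥ 2 → met
7. general liability coverage $1,375,000 ≥ $1,350,000 → met
8. pest-control treatment 428 days ago vs limit 730 → met
9. fire-suppression system test 163 days ago vs limit 180 → met
10. allergen-trained staff 5 ≥ 3 → met
11. health inspection 515 days ago vs limit 540 → met
12. grease-trap servicing 160 days ago vs limit 180 → met
Not met: 4

4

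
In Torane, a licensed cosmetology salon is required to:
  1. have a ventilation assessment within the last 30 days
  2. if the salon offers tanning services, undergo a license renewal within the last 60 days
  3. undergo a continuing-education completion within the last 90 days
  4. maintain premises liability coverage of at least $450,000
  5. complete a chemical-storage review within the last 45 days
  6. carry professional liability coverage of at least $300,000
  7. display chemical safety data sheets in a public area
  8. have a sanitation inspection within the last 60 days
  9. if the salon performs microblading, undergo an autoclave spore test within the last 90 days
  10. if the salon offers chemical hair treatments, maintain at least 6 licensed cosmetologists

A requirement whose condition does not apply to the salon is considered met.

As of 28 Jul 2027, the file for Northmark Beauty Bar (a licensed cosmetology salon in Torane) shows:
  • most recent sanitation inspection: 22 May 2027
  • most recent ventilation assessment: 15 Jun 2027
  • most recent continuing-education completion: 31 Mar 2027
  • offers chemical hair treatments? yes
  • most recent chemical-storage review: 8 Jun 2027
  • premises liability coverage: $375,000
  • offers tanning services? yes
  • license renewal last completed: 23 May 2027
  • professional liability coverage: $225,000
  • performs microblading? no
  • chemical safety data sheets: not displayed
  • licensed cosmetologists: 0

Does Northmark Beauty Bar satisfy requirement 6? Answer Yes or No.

6. professional liability coverage $225,000 < $300,000 → not met

No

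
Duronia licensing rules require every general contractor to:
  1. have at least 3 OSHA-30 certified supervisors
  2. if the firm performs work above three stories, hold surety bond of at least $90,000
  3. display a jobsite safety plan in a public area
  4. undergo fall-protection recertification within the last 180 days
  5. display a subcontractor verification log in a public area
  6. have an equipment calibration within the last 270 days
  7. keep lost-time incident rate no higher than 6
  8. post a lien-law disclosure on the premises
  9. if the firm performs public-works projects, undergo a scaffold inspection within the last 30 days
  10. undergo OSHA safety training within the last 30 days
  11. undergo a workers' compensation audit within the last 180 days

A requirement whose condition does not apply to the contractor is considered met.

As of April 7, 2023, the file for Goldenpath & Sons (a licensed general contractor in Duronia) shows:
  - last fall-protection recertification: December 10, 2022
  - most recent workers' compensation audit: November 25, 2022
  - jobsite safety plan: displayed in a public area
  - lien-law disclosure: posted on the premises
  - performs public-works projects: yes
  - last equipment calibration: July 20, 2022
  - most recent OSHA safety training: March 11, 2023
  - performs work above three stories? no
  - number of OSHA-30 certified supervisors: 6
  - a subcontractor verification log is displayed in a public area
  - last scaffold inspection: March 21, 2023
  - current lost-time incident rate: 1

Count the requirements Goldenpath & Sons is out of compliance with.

0

1. OSHA-30 certified supervisors 6 ≥ 3 → met
2. condition 'performs work above three stories' does not hold → requirement n/a → met
3. jobsite safety plan present → met
4. fall-protection recertification 118 days ago vs limit 180 → met
5. subcontractor verification log present → met
6. equipment calibration 261 days ago vs limit 270 → met
7. lost-time incident rate 1 ≤ 6 → met
8. lien-law disclosure present → met
9. condition 'performs public-works projects' holds; scaffold inspection 17 days ago vs limit 30 → met
10. OSHA safety training 27 days ago vs limit 30 → met
11. workers' compensation audit 133 days ago vs limit 180 → met
Not met: 0 of 11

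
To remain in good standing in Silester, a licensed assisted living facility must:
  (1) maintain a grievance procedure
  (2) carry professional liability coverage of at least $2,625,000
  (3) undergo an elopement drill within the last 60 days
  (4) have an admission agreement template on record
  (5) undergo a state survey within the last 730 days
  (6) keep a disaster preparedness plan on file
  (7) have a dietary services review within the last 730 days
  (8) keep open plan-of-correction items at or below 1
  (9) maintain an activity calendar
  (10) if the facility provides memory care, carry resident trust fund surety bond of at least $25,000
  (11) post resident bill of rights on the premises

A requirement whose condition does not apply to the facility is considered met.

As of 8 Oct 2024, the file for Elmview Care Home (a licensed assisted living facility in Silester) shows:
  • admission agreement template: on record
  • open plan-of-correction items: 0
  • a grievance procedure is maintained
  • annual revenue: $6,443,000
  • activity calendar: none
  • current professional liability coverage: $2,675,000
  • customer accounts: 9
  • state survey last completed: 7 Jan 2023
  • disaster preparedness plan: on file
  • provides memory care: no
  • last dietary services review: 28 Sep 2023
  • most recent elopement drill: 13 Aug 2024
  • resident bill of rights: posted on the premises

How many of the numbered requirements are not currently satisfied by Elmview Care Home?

1. grievance procedure present → met
2. professional liability coverage $2,675,000 ≥ $2,625,000 → met
3. elopement drill 56 days ago vs limit 60 → met
4. admission agreement template present → met
5. state survey 640 days ago vs limit 730 → met
6. disaster preparedness plan present → met
7. dietary services review 376 days ago vs limit 730 → met
8. open plan-of-correction items 0 ≤ 1 → met
9. activity calendar absent → not met
10. condition 'provides memory care' does not hold → requirement n/a → met
11. resident bill of rights present → met
Not met: 1 of 11

1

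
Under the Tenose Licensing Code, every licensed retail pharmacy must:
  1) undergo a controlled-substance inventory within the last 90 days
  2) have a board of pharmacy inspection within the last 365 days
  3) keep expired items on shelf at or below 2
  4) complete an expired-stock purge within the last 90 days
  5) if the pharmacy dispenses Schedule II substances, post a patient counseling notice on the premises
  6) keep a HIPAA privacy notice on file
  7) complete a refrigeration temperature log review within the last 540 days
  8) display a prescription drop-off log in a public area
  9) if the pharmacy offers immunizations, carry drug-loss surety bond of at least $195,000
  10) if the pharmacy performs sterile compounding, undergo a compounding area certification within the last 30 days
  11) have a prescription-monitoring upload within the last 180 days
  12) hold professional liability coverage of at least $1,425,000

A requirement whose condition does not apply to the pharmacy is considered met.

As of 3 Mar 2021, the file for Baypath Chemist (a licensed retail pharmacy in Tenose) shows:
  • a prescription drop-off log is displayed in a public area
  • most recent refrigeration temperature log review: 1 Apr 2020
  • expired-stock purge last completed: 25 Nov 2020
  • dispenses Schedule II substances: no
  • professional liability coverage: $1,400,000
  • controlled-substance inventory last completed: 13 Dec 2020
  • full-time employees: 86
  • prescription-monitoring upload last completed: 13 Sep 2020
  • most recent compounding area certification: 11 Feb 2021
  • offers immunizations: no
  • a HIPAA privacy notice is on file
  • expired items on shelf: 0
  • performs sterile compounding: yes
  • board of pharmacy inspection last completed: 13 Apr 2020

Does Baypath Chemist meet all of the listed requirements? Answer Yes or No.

1. controlled-substance inventory 80 days ago vs limit 90 → met
2. board of pharmacy inspection 324 days ago vs limit 365 → met
3. expired items on shelf 0 ≤ 2 → met
4. expired-stock purge 98 days ago vs limit 90 → not met
5. condition 'dispenses Schedule II substances' does not hold → requirement n/a → met
6. HIPAA privacy notice present → met
7. refrigeration temperature log review 336 days ago vs limit 540 → met
8. prescription drop-off log present → met
9. condition 'offers immunizations' does not hold → requirement n/a → met
10. condition 'performs sterile compounding' holds; compounding area certification 20 days ago vs limit 30 → met
11. prescription-monitoring upload 171 days ago vs limit 180 → met
12. professional liability coverage $1,400,000 < $1,425,000 → not met
Not met: 4, 12

No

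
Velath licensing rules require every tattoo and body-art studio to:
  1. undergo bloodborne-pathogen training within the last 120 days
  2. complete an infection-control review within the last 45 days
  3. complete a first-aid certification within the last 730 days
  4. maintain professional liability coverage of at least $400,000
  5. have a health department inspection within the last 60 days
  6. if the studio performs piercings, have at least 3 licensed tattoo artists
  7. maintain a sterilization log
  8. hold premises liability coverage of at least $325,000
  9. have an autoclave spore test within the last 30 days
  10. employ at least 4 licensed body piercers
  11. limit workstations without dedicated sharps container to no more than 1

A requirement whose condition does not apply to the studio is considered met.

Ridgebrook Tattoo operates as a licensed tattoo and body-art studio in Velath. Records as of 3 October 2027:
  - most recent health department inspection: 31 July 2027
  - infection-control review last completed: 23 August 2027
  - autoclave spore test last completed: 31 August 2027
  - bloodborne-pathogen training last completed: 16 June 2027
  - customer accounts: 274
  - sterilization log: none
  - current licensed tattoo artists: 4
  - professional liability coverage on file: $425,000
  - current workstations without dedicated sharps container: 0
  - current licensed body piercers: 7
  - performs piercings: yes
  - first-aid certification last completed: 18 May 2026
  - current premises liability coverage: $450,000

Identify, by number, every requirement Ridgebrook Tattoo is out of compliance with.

1. bloodborne-pathogen training 109 days ago vs limit 120 → met
2. infection-control review 41 days ago vs limit 45 → met
3. first-aid certification 503 days ago vs limit 730 → met
4. professional liability coverage $425,000 ≥ $400,000 → met
5. health department inspection 64 days ago vs limit 60 → not met
6. condition 'performs piercings' holds; licensed tattoo artists 4 ≥ 3 → met
7. sterilization log absent → not met
8. premises liability coverage $450,000 ≥ $325,000 → met
9. autoclave spore test 33 days ago vs limit 30 → not met
10. licensed body piercers 7 ≥ 4 → met
11. workstations without dedicated sharps container 0 ≤ 1 → met
Not met: 5, 7, 9

5, 7, 9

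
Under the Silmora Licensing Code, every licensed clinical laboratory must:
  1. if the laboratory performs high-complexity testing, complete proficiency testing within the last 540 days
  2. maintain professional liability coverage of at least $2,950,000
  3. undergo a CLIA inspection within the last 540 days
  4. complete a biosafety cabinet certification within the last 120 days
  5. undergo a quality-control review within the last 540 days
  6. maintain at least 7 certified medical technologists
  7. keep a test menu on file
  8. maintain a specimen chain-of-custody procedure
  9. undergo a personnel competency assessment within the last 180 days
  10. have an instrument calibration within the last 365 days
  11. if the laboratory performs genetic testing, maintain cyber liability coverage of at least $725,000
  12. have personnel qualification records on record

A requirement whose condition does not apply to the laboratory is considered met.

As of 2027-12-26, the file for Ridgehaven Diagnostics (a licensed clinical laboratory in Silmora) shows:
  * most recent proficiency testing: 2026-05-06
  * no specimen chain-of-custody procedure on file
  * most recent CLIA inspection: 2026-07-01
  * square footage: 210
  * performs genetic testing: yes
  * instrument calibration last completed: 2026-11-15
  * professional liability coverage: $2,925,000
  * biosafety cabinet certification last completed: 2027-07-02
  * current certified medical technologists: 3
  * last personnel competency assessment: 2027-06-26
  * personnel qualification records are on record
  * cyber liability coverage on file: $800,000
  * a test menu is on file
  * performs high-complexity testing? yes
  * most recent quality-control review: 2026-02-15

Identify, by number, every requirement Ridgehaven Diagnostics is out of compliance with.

1, 2, 3, 4, 5, 6, 8, 9, 10

1. condition 'performs high-complexity testing' holds; proficiency testing 599 days ago vs limit 540 → not met
2. professional liability coverage $2,925,000 < $2,950,000 → not met
3. CLIA inspection 543 days ago vs limit 540 → not met
4. biosafety cabinet certification 177 days ago vs limit 120 → not met
5. quality-control review 679 days ago vs limit 540 → not met
6. certified medical technologists 3 < 7 → not met
7. test menu present → met
8. specimen chain-of-custody procedure absent → not met
9. personnel competency assessment 183 days ago vs limit 180 → not met
10. instrument calibration 406 days ago vs limit 365 → not met
11. condition 'performs genetic testing' holds; cyber liability coverage $800,000 ≥ $725,000 → met
12. personnel qualification records present → met
Not met: 1, 2, 3, 4, 5, 6, 8, 9, 10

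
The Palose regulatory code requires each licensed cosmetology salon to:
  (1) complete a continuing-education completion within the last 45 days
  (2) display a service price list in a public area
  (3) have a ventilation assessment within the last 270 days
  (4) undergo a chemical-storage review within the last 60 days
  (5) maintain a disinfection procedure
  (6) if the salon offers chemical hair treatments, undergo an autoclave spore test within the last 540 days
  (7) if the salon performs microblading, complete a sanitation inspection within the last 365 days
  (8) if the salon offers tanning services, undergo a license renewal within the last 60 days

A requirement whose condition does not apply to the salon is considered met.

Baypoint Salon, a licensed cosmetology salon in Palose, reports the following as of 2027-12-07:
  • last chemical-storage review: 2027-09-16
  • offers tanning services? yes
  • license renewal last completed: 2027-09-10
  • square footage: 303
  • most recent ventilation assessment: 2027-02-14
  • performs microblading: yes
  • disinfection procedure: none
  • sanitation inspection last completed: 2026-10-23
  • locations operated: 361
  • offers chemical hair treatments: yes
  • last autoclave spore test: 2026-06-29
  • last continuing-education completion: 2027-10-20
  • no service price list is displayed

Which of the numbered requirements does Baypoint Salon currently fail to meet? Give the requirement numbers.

1, 2, 3, 4, 5, 7, 8

1. continuing-education completion 48 days ago vs limit 45 → not met
2. service price list absent → not met
3. ventilation assessment 296 days ago vs limit 270 → not met
4. chemical-storage review 82 days ago vs limit 60 → not met
5. disinfection procedure absent → not met
6. condition 'offers chemical hair treatments' holds; autoclave spore test 526 days ago vs limit 540 → met
7. condition 'performs microblading' holds; sanitation inspection 410 days ago vs limit 365 → not met
8. condition 'offers tanning services' holds; license renewal 88 days ago vs limit 60 → not met
Not met: 1, 2, 3, 4, 5, 7, 8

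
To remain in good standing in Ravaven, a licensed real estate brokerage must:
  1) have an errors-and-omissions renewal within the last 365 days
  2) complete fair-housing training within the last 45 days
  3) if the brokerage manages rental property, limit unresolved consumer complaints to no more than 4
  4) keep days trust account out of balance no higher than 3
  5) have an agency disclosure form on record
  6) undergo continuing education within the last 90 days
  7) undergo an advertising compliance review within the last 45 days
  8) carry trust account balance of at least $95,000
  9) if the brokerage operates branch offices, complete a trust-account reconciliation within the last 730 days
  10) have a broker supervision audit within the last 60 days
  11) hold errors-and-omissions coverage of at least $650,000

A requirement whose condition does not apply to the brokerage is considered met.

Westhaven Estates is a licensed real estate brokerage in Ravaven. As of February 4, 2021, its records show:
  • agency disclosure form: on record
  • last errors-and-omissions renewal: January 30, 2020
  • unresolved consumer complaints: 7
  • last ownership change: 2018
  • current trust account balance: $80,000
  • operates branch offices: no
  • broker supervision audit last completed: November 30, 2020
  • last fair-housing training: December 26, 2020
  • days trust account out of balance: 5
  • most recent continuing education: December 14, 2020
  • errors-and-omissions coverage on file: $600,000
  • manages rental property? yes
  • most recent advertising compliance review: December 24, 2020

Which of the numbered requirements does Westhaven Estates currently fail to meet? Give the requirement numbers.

1, 3, 4, 8, 10, 11

1. errors-and-omissions renewal 371 days ago vs limit 365 → not met
2. fair-housing training 40 days ago vs limit 45 → met
3. condition 'manages rental property' holds; unresolved consumer complaints 7 > 4 → not met
4. days trust account out of balance 5 > 3 → not met
5. agency disclosure form present → met
6. continuing education 52 days ago vs limit 90 → met
7. advertising compliance review 42 days ago vs limit 45 → met
8. trust account balance $80,000 < $95,000 → not met
9. condition 'operates branch offices' does not hold → requirement n/a → met
10. broker supervision audit 66 days ago vs limit 60 → not met
11. errors-and-omissions coverage $600,000 < $650,000 → not met
Not met: 1, 3, 4, 8, 10, 11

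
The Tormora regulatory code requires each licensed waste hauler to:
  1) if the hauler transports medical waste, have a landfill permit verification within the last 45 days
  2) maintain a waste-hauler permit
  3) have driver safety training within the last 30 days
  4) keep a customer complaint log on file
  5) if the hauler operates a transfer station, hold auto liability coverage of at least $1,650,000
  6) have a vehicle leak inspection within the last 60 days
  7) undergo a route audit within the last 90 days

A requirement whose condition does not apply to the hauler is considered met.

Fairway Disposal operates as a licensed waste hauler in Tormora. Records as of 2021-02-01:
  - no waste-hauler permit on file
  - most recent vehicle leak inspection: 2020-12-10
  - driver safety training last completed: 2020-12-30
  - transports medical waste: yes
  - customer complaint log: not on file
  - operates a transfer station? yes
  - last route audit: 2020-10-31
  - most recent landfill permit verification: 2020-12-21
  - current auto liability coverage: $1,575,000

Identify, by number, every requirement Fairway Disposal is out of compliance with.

1. condition 'transports medical waste' holds; landfill permit verification 42 days ago vs limit 45 → met
2. waste-hauler permit absent → not met
3. driver safety training 33 days ago vs limit 30 → not met
4. customer complaint log absent → not met
5. condition 'operates a transfer station' holds; auto liability coverage $1,575,000 < $1,650,000 → not met
6. vehicle leak inspection 53 days ago vs limit 60 → met
7. route audit 93 days ago vs limit 90 → not met
Not met: 2, 3, 4, 5, 7

2, 3, 4, 5, 7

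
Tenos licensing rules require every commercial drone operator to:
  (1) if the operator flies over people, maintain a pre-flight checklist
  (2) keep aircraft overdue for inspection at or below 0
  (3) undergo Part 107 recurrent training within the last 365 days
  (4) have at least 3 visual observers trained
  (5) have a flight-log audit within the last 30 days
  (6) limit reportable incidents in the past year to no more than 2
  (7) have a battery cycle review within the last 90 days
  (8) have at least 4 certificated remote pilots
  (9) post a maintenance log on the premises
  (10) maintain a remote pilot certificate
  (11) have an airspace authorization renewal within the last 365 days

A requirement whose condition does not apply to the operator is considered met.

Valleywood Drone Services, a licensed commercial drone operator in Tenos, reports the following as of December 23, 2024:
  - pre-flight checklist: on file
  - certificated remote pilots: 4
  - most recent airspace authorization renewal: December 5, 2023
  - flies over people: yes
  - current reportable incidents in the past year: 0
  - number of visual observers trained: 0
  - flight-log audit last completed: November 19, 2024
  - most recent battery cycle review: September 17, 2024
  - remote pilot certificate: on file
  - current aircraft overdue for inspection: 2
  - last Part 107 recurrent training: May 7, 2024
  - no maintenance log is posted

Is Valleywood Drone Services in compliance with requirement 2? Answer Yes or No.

No

2. aircraft overdue for inspection 2 > 0 → not met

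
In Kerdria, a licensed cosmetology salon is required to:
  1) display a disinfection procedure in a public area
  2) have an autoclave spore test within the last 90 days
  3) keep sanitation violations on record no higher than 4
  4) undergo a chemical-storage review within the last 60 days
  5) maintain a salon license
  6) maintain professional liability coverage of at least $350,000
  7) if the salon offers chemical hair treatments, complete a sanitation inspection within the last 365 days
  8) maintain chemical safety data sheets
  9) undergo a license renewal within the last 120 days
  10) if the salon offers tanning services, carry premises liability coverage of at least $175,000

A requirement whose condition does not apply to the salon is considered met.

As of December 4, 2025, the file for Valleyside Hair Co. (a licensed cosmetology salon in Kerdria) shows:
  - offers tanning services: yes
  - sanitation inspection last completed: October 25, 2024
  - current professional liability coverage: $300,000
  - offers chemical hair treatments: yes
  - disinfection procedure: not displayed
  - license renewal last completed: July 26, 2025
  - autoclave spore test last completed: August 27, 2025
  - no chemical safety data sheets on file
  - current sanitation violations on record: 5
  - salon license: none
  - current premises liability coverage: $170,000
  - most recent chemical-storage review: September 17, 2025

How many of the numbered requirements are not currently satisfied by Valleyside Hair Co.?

10

1. disinfection procedure absent → not met
2. autoclave spore test 99 days ago vs limit 90 → not met
3. sanitation violations on record 5 > 4 → not met
4. chemical-storage review 78 days ago vs limit 60 → not met
5. salon license absent → not met
6. professional liability coverage $300,000 < $350,000 → not met
7. condition 'offers chemical hair treatments' holds; sanitation inspection 405 days ago vs limit 365 → not met
8. chemical safety data sheets absent → not met
9. license renewal 131 days ago vs limit 120 → not met
10. condition 'offers tanning services' holds; premises liability coverage $170,000 < $175,000 → not met
Not met: 10 of 10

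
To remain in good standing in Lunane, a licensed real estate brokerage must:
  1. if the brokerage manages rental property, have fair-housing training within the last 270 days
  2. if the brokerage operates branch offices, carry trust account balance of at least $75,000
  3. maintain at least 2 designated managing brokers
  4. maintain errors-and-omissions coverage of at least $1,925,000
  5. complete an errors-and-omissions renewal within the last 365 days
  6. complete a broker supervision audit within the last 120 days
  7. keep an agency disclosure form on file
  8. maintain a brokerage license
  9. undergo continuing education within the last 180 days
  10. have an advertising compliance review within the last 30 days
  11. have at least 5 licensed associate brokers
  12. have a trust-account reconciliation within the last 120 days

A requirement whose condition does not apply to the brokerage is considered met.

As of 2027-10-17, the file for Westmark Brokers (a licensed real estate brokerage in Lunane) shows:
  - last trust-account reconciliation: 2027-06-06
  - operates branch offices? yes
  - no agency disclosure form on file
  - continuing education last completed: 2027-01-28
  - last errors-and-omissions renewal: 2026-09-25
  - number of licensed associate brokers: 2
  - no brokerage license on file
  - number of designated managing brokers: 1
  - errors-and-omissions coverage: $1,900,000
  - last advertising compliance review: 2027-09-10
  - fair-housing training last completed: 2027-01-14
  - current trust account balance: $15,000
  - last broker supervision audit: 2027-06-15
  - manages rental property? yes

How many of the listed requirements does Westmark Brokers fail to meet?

1. condition 'manages rental property' holds; fair-housing training 276 days ago vs limit 270 → not met
2. condition 'operates branch offices' holds; trust account balance $15,000 < $75,000 → not met
3. designated managing brokers 1 < 2 → not met
4. errors-and-omissions coverage $1,900,000 < $1,925,000 → not met
5. errors-and-omissions renewal 387 days ago vs limit 365 → not met
6. broker supervision audit 124 days ago vs limit 120 → not met
7. agency disclosure form absent → not met
8. brokerage license absent → not met
9. continuing education 262 days ago vs limit 180 → not met
10. advertising compliance review 37 days ago vs limit 30 → not met
11. licensed associate brokers 2 < 5 → not met
12. trust-account reconciliation 133 days ago vs limit 120 → not met
Not met: 12 of 12

12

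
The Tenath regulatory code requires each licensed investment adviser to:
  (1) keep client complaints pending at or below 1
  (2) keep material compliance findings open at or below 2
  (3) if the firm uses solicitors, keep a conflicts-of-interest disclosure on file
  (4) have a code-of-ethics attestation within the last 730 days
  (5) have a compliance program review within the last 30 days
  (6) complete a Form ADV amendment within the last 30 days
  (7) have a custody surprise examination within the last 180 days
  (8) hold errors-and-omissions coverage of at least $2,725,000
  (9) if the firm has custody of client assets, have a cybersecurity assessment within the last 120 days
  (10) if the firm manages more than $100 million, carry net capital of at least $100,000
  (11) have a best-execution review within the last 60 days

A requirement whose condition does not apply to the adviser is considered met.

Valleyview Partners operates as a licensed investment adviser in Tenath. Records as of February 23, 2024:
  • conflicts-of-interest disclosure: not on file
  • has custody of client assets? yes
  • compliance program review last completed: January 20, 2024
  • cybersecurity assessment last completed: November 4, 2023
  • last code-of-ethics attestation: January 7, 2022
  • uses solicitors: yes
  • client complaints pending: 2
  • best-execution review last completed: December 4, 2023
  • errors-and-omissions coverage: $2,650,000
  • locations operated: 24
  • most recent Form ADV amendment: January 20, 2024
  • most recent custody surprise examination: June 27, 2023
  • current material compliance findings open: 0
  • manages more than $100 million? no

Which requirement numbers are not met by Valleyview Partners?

1. client complaints pending 2 > 1 → not met
2. material compliance findings open 0 ≤ 2 → met
3. condition 'uses solicitors' holds; conflicts-of-interest disclosure absent → not met
4. code-of-ethics attestation 777 days ago vs limit 730 → not met
5. compliance program review 34 days ago vs limit 30 → not met
6. Form ADV amendment 34 days ago vs limit 30 → not met
7. custody surprise examination 241 days ago vs limit 180 → not met
8. errors-and-omissions coverage $2,650,000 < $2,725,000 → not met
9. condition 'has custody of client assets' holds; cybersecurity assessment 111 days ago vs limit 120 → met
10. condition 'manages more than $100 million' does not hold → requirement n/a → met
11. best-execution review 81 days ago vs limit 60 → not met
Not met: 1, 3, 4, 5, 6, 7, 8, 11

1, 3, 4, 5, 6, 7, 8, 11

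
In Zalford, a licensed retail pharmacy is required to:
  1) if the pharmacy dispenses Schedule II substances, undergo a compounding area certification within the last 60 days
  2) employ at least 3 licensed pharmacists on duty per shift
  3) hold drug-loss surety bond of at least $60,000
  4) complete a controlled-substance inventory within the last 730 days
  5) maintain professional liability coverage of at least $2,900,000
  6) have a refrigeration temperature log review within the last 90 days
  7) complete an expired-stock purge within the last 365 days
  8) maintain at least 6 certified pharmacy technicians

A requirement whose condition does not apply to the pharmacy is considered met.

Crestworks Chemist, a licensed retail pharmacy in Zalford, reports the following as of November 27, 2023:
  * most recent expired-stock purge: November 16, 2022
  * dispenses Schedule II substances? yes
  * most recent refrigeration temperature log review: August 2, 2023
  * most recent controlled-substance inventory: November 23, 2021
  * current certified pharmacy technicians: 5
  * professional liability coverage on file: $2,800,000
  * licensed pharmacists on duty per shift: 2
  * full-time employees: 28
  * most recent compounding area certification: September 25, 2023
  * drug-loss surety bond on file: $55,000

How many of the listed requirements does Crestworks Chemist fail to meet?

1. condition 'dispenses Schedule II substances' holds; compounding area certification 63 days ago vs limit 60 → not met
2. licensed pharmacists on duty per shift 2 < 3 → not met
3. drug-loss surety bond $55,000 < $60,000 → not met
4. controlled-substance inventory 734 days ago vs limit 730 → not met
5. professional liability coverage $2,800,000 < $2,900,000 → not met
6. refrigeration temperature log review 117 days ago vs limit 90 → not met
7. expired-stock purge 376 days ago vs limit 365 → not met
8. certified pharmacy technicians 5 < 6 → not met
Not met: 8 of 8

8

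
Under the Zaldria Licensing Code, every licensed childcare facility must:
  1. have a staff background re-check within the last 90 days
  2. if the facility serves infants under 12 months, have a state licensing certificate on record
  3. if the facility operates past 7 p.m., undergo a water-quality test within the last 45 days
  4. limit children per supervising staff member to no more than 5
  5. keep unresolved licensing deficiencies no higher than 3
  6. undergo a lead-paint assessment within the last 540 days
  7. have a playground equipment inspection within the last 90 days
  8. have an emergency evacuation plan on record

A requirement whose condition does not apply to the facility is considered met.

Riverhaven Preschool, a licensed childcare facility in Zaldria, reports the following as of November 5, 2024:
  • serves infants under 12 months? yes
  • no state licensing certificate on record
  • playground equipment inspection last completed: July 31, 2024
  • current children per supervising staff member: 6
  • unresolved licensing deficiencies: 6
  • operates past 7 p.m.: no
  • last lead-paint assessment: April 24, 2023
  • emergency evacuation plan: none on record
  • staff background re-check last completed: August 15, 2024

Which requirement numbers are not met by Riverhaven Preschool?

2, 4, 5, 6, 7, 8

1. staff background re-check 82 days ago vs limit 90 → met
2. condition 'serves infants under 12 months' holds; state licensing certificate absent → not met
3. condition 'operates past 7 p.m.' does not hold → requirement n/a → met
4. children per supervising staff member 6 > 5 → not met
5. unresolved licensing deficiencies 6 > 3 → not met
6. lead-paint assessment 561 days ago vs limit 540 → not met
7. playground equipment inspection 97 days ago vs limit 90 → not met
8. emergency evacuation plan absent → not met
Not met: 2, 4, 5, 6, 7, 8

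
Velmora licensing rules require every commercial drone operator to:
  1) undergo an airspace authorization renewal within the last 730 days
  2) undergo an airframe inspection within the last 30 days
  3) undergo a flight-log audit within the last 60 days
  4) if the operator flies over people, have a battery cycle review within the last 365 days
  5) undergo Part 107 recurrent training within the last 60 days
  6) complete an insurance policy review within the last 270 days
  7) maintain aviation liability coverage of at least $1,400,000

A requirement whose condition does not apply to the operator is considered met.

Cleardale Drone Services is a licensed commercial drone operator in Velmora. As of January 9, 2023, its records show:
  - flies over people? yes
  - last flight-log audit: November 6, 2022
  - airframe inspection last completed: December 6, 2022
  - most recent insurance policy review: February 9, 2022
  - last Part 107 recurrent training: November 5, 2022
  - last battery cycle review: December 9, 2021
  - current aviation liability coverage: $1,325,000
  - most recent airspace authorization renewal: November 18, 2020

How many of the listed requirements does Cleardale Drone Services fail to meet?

1. airspace authorization renewal 782 days ago vs limit 730 → not met
2. airframe inspection 34 days ago vs limit 30 → not met
3. flight-log audit 64 days ago vs limit 60 → not met
4. condition 'flies over people' holds; battery cycle review 396 days ago vs limit 365 → not met
5. Part 107 recurrent training 65 days ago vs limit 60 → not met
6. insurance policy review 334 days ago vs limit 270 → not met
7. aviation liability coverage $1,325,000 < $1,400,000 → not met
Not met: 7 of 7

7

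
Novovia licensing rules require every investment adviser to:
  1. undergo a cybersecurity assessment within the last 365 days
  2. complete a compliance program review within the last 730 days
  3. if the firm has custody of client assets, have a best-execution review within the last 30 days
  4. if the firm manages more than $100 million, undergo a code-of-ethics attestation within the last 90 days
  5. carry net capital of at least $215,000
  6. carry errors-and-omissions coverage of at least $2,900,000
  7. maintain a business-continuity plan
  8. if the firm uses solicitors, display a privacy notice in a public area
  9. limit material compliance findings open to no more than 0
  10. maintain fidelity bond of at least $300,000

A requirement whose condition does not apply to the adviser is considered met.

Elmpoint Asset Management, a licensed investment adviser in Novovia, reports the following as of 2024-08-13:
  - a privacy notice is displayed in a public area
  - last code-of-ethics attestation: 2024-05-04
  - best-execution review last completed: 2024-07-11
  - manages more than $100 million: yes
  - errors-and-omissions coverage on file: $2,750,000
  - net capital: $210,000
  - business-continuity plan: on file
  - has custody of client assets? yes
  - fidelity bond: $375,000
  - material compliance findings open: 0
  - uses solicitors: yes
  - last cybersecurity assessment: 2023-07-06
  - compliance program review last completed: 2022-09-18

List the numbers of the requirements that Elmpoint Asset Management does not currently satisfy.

1. cybersecurity assessment 404 days ago vs limit 365 → not met
2. compliance program review 695 days ago vs limit 730 → met
3. condition 'has custody of client assets' holds; best-execution review 33 days ago vs limit 30 → not met
4. condition 'manages more than $100 million' holds; code-of-ethics attestation 101 days ago vs limit 90 → not met
5. net capital $210,000 < $215,000 → not met
6. errors-and-omissions coverage $2,750,000 < $2,900,000 → not met
7. business-continuity plan present → met
8. condition 'uses solicitors' holds; privacy notice present → met
9. material compliance findings open 0 ≤ 0 → met
10. fidelity bond $375,000 ≥ $300,000 → met
Not met: 1, 3, 4, 5, 6

1, 3, 4, 5, 6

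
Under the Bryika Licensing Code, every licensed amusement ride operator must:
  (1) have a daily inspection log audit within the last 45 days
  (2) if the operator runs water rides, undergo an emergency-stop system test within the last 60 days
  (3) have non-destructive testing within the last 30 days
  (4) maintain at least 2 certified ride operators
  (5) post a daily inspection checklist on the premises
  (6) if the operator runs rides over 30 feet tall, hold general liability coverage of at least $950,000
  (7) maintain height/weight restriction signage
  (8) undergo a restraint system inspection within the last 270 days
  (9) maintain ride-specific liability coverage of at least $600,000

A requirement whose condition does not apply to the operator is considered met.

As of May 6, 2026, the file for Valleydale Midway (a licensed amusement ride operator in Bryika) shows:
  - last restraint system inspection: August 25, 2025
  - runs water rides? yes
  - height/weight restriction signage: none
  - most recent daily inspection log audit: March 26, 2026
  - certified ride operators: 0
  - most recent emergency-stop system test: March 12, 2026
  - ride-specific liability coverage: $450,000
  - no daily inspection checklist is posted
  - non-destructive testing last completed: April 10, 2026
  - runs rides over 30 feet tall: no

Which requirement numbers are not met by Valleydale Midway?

1. daily inspection log audit 41 days ago vs limit 45 → met
2. condition 'runs water rides' holds; emergency-stop system test 55 days ago vs limit 60 → met
3. non-destructive testing 26 days ago vs limit 30 → met
4. certified ride operators 0 < 2 → not met
5. daily inspection checklist absent → not met
6. condition 'runs rides over 30 feet tall' does not hold → requirement n/a → met
7. height/weight restriction signage absent → not met
8. restraint system inspection 254 days ago vs limit 270 → met
9. ride-specific liability coverage $450,000 < $600,000 → not met
Not met: 4, 5, 7, 9

4, 5, 7, 9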